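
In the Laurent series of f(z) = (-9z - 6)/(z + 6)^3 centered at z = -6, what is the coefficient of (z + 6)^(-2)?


Step 1: Write the numerator in powers of (z + 6): -9z - 6 = -9(z + 6) + (-9*(-6) - 6) = -9(z + 6) + 48
Step 2: Divide by (z + 6)^3: f(z) = 48(z + 6)^(-3) - 9(z + 6)^(-2)
Step 3: This finite sum is the Laurent series of f about z = -6.
Step 4: Coefficient of (z + 6)^(-2) = coefficient of (z + 6) in the re-centred numerator = -9

-9


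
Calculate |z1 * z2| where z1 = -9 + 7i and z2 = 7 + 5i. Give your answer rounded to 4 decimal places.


Step 1: |z1| = sqrt((-9)^2 + 7^2) = sqrt(130)
Step 2: |z2| = sqrt(7^2 + 5^2) = sqrt(74)
Step 3: |z1*z2| = |z1|*|z2| = sqrt(130) * sqrt(74) = sqrt(130 * 74) = sqrt(9620)
Step 4: = 98.0816

98.0816


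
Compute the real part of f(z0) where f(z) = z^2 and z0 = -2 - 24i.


Step 1: z0 = -2 - 24i
Step 2: z0^2 = (-2)^2 - (-24)^2 + 96i
Step 3: real part = 4 - 576 = -572

-572


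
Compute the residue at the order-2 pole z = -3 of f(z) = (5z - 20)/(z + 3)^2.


Step 1: Pole of order 2 at z = -3
Step 2: Res = lim d/dz [(z + 3)^2 * f(z)] as z -> -3
Step 3: (z + 3)^2 * f(z) = 5z - 20
Step 4: d/dz[5z - 20] = 5

5


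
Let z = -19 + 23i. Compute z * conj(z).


Step 1: conj(z) = -19 - 23i
Step 2: z * conj(z) = (-19)^2 + 23^2
Step 3: = 361 + 529 = 890

890


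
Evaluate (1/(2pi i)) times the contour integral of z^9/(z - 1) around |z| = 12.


Step 1: f(z) = z^9, a = 1 is inside |z| = 12
Step 2: By Cauchy integral formula: (1/(2pi*i)) * integral = f(a)
Step 3: f(1) = 1^9 = 1

1


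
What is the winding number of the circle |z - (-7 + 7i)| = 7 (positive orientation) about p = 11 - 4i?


Step 1: Center c = (-7, 7), radius = 7
Step 2: |p - c|^2 = 18^2 + (-11)^2 = 445
Step 3: r^2 = 49
Step 4: |p-c| > r so winding number = 0

0


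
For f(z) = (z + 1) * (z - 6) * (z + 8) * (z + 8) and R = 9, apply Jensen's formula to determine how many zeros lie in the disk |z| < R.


Jensen's formula: (1/2pi)*integral log|f(Re^it)|dt = log|f(0)| + sum_{|a_k|<R} log(R/|a_k|)
Step 1: f(0) = 1 * (-6) * 8 * 8 = -384
Step 2: log|f(0)| = log|-1| + log|6| + log|-8| + log|-8| = 5.9506
Step 3: Zeros inside |z| < 9: -1, 6, -8, -8
Step 4: Jensen sum = log(9/1) + log(9/6) + log(9/8) + log(9/8) = 2.8383
Step 5: n(R) = number of terms in the Jensen sum = count of zeros inside |z| < 9 = 4

4


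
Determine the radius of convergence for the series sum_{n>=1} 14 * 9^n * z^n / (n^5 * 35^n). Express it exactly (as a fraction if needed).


Step 1: General term a_n = 14 * 9^n / (n^5 * 35^n)
Step 2: By the root test, |a_n|^(1/n) = 14^(1/n) * 9 / (n^(5/n) * 35) -> 9/35 as n -> infinity (since 14^(1/n) -> 1 and n^(5/n) -> 1)
Step 3: R = 1/lim|a_n|^(1/n) = 35/9

35/9


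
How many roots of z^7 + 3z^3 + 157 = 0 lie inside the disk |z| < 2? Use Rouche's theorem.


Step 1: On |z| = 2 the three terms have sizes |z^7| = 2^7 = 128, |3z^3| = 3*2^3 = 24, |157| = 157
Step 2: The dominant term is g(z) = 157; let h(z) = z^7 + 3z^3 so f = g + h
Step 3: On |z| = 2: |g| = 157 and |h| <= 128 + 24 = 152
Step 4: Since 157 > 152, |h| < |g| on |z| = 2, so by Rouche f has the same number of zeros as g inside |z| < 2
Step 5: g(z) = 157 is a nonzero constant with no zeros inside |z| < 2. Answer = 0

0


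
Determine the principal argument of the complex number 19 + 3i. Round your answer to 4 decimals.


Step 1: z = 19 + 3i
Step 2: arg(z) = atan2(3, 19)
Step 3: arg(z) = 0.1566

0.1566


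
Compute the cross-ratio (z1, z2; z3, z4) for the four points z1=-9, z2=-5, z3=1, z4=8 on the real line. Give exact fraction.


Step 1: (z1-z3)(z2-z4) = (-10) * (-13) = 130
Step 2: (z1-z4)(z2-z3) = (-17) * (-6) = 102
Step 3: Cross-ratio = 130/102 = 65/51

65/51


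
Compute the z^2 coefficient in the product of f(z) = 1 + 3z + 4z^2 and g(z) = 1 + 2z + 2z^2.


Step 1: z^2 term in f*g comes from: (1)*(2z^2) + (3z)*(2z) + (4z^2)*(1)
Step 2: = 2 + 6 + 4
Step 3: = 12

12


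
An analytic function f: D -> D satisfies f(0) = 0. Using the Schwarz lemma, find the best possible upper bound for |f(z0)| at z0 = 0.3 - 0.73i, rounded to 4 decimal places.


Step 1: Schwarz lemma: if f: D -> D is analytic with f(0) = 0, then |f(z)| <= |z| for all z in D, and this is sharp (f(z) = z).
Step 2: |z0|^2 = 0.3^2 + (-0.73)^2 = 0.6229
Step 3: |z0| = sqrt(0.6229) = 0.78924
Step 4: Best bound = |z0| = 0.7892

0.7892


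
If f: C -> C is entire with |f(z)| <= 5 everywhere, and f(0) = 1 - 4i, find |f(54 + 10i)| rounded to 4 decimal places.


Step 1: By Liouville's theorem, a bounded entire function is constant.
Step 2: f(z) = f(0) = 1 - 4i for all z.
Step 3: |f(w)| = |1 - 4i| = sqrt(1 + 16)
Step 4: = 4.1231

4.1231


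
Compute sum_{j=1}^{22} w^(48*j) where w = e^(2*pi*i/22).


Step 1: The sum sum_{j=1}^{n} w^(k*j) equals n if n | k, else 0.
Step 2: Here n = 22, k = 48
Step 3: Does n divide k? 22 | 48 -> False
Step 4: Sum = 0

0


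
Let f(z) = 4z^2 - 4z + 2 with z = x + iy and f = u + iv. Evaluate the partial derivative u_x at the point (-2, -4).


Step 1: f(z) = 4(x+iy)^2 - 4(x+iy) + 2
Step 2: u = 4(x^2 - y^2) - 4x + 2
Step 3: u_x = 8x - 4
Step 4: At (-2, -4): u_x = -16 - 4 = -20

-20


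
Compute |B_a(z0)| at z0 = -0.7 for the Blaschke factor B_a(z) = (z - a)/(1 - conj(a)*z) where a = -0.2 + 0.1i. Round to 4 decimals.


Step 1: Numerator z0 - a = -0.7 - (-0.2 + 0.1i) = -0.5 - 0.1i
Step 2: Denominator 1 - conj(a)*z0 = 1 - (-0.2 - 0.1i)*(-0.7) = 0.86 - 0.07i
Step 3: |z0 - a|^2 = (-0.5)^2 + (-0.1)^2 = 0.26; |1 - conj(a)*z0|^2 = 0.86^2 + (-0.07)^2 = 0.7445
Step 4: |B_a(-0.7)| = sqrt(0.26 / 0.7445) = sqrt(0.349228)
Step 5: = 0.591

0.591


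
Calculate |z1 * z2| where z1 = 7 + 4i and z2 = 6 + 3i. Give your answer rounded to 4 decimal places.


Step 1: |z1| = sqrt(7^2 + 4^2) = sqrt(65)
Step 2: |z2| = sqrt(6^2 + 3^2) = sqrt(45)
Step 3: |z1*z2| = |z1|*|z2| = sqrt(65) * sqrt(45) = sqrt(65 * 45) = sqrt(2925)
Step 4: = 54.0833

54.0833


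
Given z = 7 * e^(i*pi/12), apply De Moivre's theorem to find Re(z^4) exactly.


Step 1: By De Moivre's theorem, z^4 = 7^4 * e^(i*4*pi/12) = 2401 * (cos(pi/3) + i*sin(pi/3))
Step 2: |z|^4 = 7^4 = 2401
Step 3: The angle pi/3 already lies in [0, 2*pi)
Step 4: cos(pi/3) = 1/2
Step 5: Re(z^4) = 2401 * 1/2 = 2401/2

2401/2


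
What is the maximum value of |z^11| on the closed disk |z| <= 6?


Step 1: On |z| = 6, |f(z)| = |z|^11 = 6^11
Step 2: By maximum modulus principle, maximum is on boundary.
Step 3: Maximum = 362797056 = 362797056

362797056


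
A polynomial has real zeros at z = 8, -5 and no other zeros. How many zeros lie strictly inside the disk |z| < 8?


Step 1: Check each root:
  z = 8: |8| = 8 >= 8
  z = -5: |-5| = 5 < 8
Step 2: Count = 1

1


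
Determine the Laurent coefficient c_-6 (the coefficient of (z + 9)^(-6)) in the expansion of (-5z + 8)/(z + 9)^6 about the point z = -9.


Step 1: Write the numerator in powers of (z + 9): -5z + 8 = -5(z + 9) + (-5*(-9) + 8) = -5(z + 9) + 53
Step 2: Divide by (z + 9)^6: f(z) = 53(z + 9)^(-6) - 5(z + 9)^(-5)
Step 3: This finite sum is the Laurent series of f about z = -9.
Step 4: Coefficient of (z + 9)^(-6) = -5*(-9) + 8 = 53

53


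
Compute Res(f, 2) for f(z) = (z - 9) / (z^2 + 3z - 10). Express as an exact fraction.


Step 1: Q(z) = z^2 + 3z - 10 = (z - 2)(z + 5)
Step 2: Q'(z) = 2z + 3
Step 3: Q'(2) = 7, P(2) = -7
Step 4: Res = P(2)/Q'(2) = -7/7 = -1

-1


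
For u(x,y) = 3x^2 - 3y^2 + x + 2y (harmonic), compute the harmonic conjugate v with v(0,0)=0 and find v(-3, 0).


Step 1: v_x = -u_y = 6y - 2
Step 2: v_y = u_x = 6x + 1
Step 3: v = 6xy - 2x + y + C
Step 4: v(0,0) = 0 => C = 0
Step 5: v(-3, 0) = 6

6


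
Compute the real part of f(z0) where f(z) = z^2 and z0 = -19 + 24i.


Step 1: z0 = -19 + 24i
Step 2: z0^2 = (-19)^2 - 24^2 - 912i
Step 3: real part = 361 - 576 = -215

-215


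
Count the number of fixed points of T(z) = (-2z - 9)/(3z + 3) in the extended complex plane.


Step 1: Fixed points satisfy T(z) = z
Step 2: 3z^2 + 5z + 9 = 0
Step 3: Discriminant = 5^2 - 4*3*9 = -83
Step 4: Number of fixed points = 2

2


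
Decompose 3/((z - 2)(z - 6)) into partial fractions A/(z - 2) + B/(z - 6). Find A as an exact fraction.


Step 1: Multiply both sides by (z - 2) and set z = 2
Step 2: A = 3 / (2 - 6)
Step 3: A = 3 / (-4)
Step 4: A = -3/4

-3/4


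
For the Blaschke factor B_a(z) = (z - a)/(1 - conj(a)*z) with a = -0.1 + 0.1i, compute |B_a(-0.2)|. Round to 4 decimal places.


Step 1: Numerator z0 - a = -0.2 - (-0.1 + 0.1i) = -0.1 - 0.1i
Step 2: Denominator 1 - conj(a)*z0 = 1 - (-0.1 - 0.1i)*(-0.2) = 0.98 - 0.02i
Step 3: |z0 - a|^2 = (-0.1)^2 + (-0.1)^2 = 0.02; |1 - conj(a)*z0|^2 = 0.98^2 + (-0.02)^2 = 0.9608
Step 4: |B_a(-0.2)| = sqrt(0.02 / 0.9608) = sqrt(0.020816)
Step 5: = 0.1443

0.1443


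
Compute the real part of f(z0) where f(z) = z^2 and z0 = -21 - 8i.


Step 1: z0 = -21 - 8i
Step 2: z0^2 = (-21)^2 - (-8)^2 + 336i
Step 3: real part = 441 - 64 = 377

377


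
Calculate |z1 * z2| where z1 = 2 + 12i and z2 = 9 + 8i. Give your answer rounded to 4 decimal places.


Step 1: |z1| = sqrt(2^2 + 12^2) = sqrt(148)
Step 2: |z2| = sqrt(9^2 + 8^2) = sqrt(145)
Step 3: |z1*z2| = |z1|*|z2| = sqrt(148) * sqrt(145) = sqrt(148 * 145) = sqrt(21460)
Step 4: = 146.4923

146.4923


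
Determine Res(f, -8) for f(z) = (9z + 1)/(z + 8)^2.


Step 1: Pole of order 2 at z = -8
Step 2: Res = lim d/dz [(z + 8)^2 * f(z)] as z -> -8
Step 3: (z + 8)^2 * f(z) = 9z + 1
Step 4: d/dz[9z + 1] = 9

9


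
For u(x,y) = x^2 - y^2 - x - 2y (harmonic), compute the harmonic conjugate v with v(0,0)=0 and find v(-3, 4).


Step 1: v_x = -u_y = 2y + 2
Step 2: v_y = u_x = 2x - 1
Step 3: v = 2xy + 2x - y + C
Step 4: v(0,0) = 0 => C = 0
Step 5: v(-3, 4) = -34

-34


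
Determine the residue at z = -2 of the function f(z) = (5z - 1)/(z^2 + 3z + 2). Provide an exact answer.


Step 1: Q(z) = z^2 + 3z + 2 = (z + 2)(z + 1)
Step 2: Q'(z) = 2z + 3
Step 3: Q'(-2) = -1, P(-2) = -11
Step 4: Res = P(-2)/Q'(-2) = -11/(-1) = 11

11


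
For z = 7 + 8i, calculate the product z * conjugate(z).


Step 1: conj(z) = 7 - 8i
Step 2: z * conj(z) = 7^2 + 8^2
Step 3: = 49 + 64 = 113

113


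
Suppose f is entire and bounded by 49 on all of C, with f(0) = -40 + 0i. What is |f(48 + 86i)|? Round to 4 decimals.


Step 1: By Liouville's theorem, a bounded entire function is constant.
Step 2: f(z) = f(0) = -40 + 0i for all z.
Step 3: |f(w)| = |-40 + 0i| = sqrt(1600 + 0)
Step 4: = 40.0

40.0


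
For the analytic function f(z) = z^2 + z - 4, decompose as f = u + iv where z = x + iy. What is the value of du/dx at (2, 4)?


Step 1: f(z) = (x+iy)^2 + (x+iy) - 4
Step 2: u = (x^2 - y^2) + x - 4
Step 3: u_x = 2x + 1
Step 4: At (2, 4): u_x = 4 + 1 = 5

5


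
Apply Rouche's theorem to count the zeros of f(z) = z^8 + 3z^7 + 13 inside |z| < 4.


Step 1: On |z| = 4 the three terms have sizes |z^8| = 4^8 = 65536, |3z^7| = 3*4^7 = 49152, |13| = 13
Step 2: The dominant term is g(z) = z^8; let h(z) = 3z^7 + 13 so f = g + h
Step 3: On |z| = 4: |g| = 65536 and |h| <= 49152 + 13 = 49165
Step 4: Since 65536 > 49165, |h| < |g| on |z| = 4, so by Rouche f has the same number of zeros as g inside |z| < 4
Step 5: g(z) = z^8 has 8 zeros (all at the origin) inside |z| < 4. Answer = 8

8


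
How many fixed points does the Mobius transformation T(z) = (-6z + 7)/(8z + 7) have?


Step 1: Fixed points satisfy T(z) = z
Step 2: 8z^2 + 13z - 7 = 0
Step 3: Discriminant = 13^2 - 4*8*(-7) = 393
Step 4: Number of fixed points = 2

2


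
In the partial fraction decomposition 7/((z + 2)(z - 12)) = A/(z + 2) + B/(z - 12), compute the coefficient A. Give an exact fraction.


Step 1: Multiply both sides by (z + 2) and set z = -2
Step 2: A = 7 / (-2 - 12)
Step 3: A = 7 / (-14)
Step 4: A = -1/2

-1/2


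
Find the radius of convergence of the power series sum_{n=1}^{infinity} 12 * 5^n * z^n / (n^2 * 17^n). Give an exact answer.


Step 1: General term a_n = 12 * 5^n / (n^2 * 17^n)
Step 2: By the root test, |a_n|^(1/n) = 12^(1/n) * 5 / (n^(2/n) * 17) -> 5/17 as n -> infinity (since 12^(1/n) -> 1 and n^(2/n) -> 1)
Step 3: R = 1/lim|a_n|^(1/n) = 17/5

17/5


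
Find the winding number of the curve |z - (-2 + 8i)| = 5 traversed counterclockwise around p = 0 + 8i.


Step 1: Center c = (-2, 8), radius = 5
Step 2: |p - c|^2 = 2^2 + 0^2 = 4
Step 3: r^2 = 25
Step 4: |p-c| < r so winding number = 1

1


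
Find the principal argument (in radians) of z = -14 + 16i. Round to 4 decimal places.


Step 1: z = -14 + 16i
Step 2: arg(z) = atan2(16, -14)
Step 3: arg(z) = 2.2896

2.2896


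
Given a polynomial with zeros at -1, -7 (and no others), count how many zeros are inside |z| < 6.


Step 1: Check each root:
  z = -1: |-1| = 1 < 6
  z = -7: |-7| = 7 >= 6
Step 2: Count = 1

1


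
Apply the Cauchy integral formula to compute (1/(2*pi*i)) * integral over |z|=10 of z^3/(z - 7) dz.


Step 1: f(z) = z^3, a = 7 is inside |z| = 10
Step 2: By Cauchy integral formula: (1/(2pi*i)) * integral = f(a)
Step 3: f(7) = 7^3 = 343

343


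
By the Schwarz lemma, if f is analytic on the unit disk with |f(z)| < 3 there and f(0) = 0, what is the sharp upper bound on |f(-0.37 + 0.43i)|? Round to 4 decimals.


Step 1: g = f/3 maps D -> D with g(0) = 0, so by the Schwarz lemma |g(z)| <= |z|, i.e. |f(z)| <= 3|z|; this is sharp (f(z) = 3z).
Step 2: |z0|^2 = (-0.37)^2 + 0.43^2 = 0.3218
Step 3: |z0| = sqrt(0.3218) = 0.567274
Step 4: Best bound = 3 * |z0| = 3 * 0.567274 = 1.7018

1.7018


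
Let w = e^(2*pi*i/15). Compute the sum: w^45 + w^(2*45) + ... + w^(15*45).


Step 1: The sum sum_{j=1}^{n} w^(k*j) equals n if n | k, else 0.
Step 2: Here n = 15, k = 45
Step 3: Does n divide k? 15 | 45 -> True
Step 4: Sum = 15

15


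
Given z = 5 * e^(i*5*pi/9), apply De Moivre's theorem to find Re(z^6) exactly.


Step 1: By De Moivre's theorem, z^6 = 5^6 * e^(i*6*5*pi/9) = 15625 * (cos(10*pi/3) + i*sin(10*pi/3))
Step 2: |z|^6 = 5^6 = 15625
Step 3: Reduce the angle mod 2*pi: 10*pi/3 - 2*pi = 4*pi/3
Step 4: cos(4*pi/3) = -1/2
Step 5: Re(z^6) = 15625 * (-1/2) = -15625/2

-15625/2


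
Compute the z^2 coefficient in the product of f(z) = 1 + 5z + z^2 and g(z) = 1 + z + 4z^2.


Step 1: z^2 term in f*g comes from: (1)*(4z^2) + (5z)*(z) + (z^2)*(1)
Step 2: = 4 + 5 + 1
Step 3: = 10

10


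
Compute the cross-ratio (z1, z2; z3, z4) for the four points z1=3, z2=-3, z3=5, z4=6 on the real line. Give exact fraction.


Step 1: (z1-z3)(z2-z4) = (-2) * (-9) = 18
Step 2: (z1-z4)(z2-z3) = (-3) * (-8) = 24
Step 3: Cross-ratio = 18/24 = 3/4

3/4


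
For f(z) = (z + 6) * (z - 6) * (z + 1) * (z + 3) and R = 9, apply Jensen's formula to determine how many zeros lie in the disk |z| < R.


Jensen's formula: (1/2pi)*integral log|f(Re^it)|dt = log|f(0)| + sum_{|a_k|<R} log(R/|a_k|)
Step 1: f(0) = 6 * (-6) * 1 * 3 = -108
Step 2: log|f(0)| = log|-6| + log|6| + log|-1| + log|-3| = 4.6821
Step 3: Zeros inside |z| < 9: -6, 6, -1, -3
Step 4: Jensen sum = log(9/6) + log(9/6) + log(9/1) + log(9/3) = 4.1068
Step 5: n(R) = number of terms in the Jensen sum = count of zeros inside |z| < 9 = 4

4


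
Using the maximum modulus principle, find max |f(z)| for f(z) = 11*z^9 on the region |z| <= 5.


Step 1: On |z| = 5, |f(z)| = 11 * |z|^9 = 11 * 5^9
Step 2: By maximum modulus principle, maximum is on boundary.
Step 3: Maximum = 11 * 1953125 = 21484375

21484375


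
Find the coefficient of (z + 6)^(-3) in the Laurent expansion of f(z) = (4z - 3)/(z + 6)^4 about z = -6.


Step 1: Write the numerator in powers of (z + 6): 4z - 3 = 4(z + 6) + (4*(-6) - 3) = 4(z + 6) - 27
Step 2: Divide by (z + 6)^4: f(z) = -27(z + 6)^(-4) + 4(z + 6)^(-3)
Step 3: This finite sum is the Laurent series of f about z = -6.
Step 4: Coefficient of (z + 6)^(-3) = coefficient of (z + 6) in the re-centred numerator = 4

4


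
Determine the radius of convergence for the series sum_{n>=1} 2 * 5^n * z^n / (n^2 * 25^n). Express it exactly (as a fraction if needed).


Step 1: General term a_n = 2 * 5^n / (n^2 * 25^n)
Step 2: By the root test, |a_n|^(1/n) = 2^(1/n) * 5 / (n^(2/n) * 25) -> 5/25 as n -> infinity (since 2^(1/n) -> 1 and n^(2/n) -> 1)
Step 3: R = 1/lim|a_n|^(1/n) = 25/5 = 5

5


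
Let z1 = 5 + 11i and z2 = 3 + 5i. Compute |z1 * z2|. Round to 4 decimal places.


Step 1: |z1| = sqrt(5^2 + 11^2) = sqrt(146)
Step 2: |z2| = sqrt(3^2 + 5^2) = sqrt(34)
Step 3: |z1*z2| = |z1|*|z2| = sqrt(146) * sqrt(34) = sqrt(146 * 34) = sqrt(4964)
Step 4: = 70.4557

70.4557


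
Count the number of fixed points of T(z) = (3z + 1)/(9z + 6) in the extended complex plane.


Step 1: Fixed points satisfy T(z) = z
Step 2: 9z^2 + 3z - 1 = 0
Step 3: Discriminant = 3^2 - 4*9*(-1) = 45
Step 4: Number of fixed points = 2

2


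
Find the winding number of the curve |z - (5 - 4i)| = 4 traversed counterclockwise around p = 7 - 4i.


Step 1: Center c = (5, -4), radius = 4
Step 2: |p - c|^2 = 2^2 + 0^2 = 4
Step 3: r^2 = 16
Step 4: |p-c| < r so winding number = 1

1


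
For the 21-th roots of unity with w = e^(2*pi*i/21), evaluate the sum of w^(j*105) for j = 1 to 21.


Step 1: The sum sum_{j=1}^{n} w^(k*j) equals n if n | k, else 0.
Step 2: Here n = 21, k = 105
Step 3: Does n divide k? 21 | 105 -> True
Step 4: Sum = 21

21


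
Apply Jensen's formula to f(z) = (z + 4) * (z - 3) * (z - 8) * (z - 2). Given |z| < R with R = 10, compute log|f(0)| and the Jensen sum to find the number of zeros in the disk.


Jensen's formula: (1/2pi)*integral log|f(Re^it)|dt = log|f(0)| + sum_{|a_k|<R} log(R/|a_k|)
Step 1: f(0) = 4 * (-3) * (-8) * (-2) = -192
Step 2: log|f(0)| = log|-4| + log|3| + log|8| + log|2| = 5.2575
Step 3: Zeros inside |z| < 10: -4, 3, 8, 2
Step 4: Jensen sum = log(10/4) + log(10/3) + log(10/8) + log(10/2) = 3.9528
Step 5: n(R) = number of terms in the Jensen sum = count of zeros inside |z| < 10 = 4

4


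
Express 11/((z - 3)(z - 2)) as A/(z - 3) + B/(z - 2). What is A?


Step 1: Multiply both sides by (z - 3) and set z = 3
Step 2: A = 11 / (3 - 2)
Step 3: A = 11 / 1
Step 4: A = 11

11


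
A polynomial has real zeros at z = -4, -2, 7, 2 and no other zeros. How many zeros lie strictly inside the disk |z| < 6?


Step 1: Check each root:
  z = -4: |-4| = 4 < 6
  z = -2: |-2| = 2 < 6
  z = 7: |7| = 7 >= 6
  z = 2: |2| = 2 < 6
Step 2: Count = 3

3


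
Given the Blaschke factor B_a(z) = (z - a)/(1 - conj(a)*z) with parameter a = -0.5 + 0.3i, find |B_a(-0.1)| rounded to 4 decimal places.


Step 1: Numerator z0 - a = -0.1 - (-0.5 + 0.3i) = 0.4 - 0.3i
Step 2: Denominator 1 - conj(a)*z0 = 1 - (-0.5 - 0.3i)*(-0.1) = 0.95 - 0.03i
Step 3: |z0 - a|^2 = 0.4^2 + (-0.3)^2 = 0.25; |1 - conj(a)*z0|^2 = 0.95^2 + (-0.03)^2 = 0.9034
Step 4: |B_a(-0.1)| = sqrt(0.25 / 0.9034) = sqrt(0.276732)
Step 5: = 0.5261

0.5261


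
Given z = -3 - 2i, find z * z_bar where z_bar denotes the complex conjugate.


Step 1: conj(z) = -3 + 2i
Step 2: z * conj(z) = (-3)^2 + (-2)^2
Step 3: = 9 + 4 = 13

13


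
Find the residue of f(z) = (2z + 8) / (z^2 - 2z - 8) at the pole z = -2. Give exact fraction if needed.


Step 1: Q(z) = z^2 - 2z - 8 = (z + 2)(z - 4)
Step 2: Q'(z) = 2z - 2
Step 3: Q'(-2) = -6, P(-2) = 4
Step 4: Res = P(-2)/Q'(-2) = 4/(-6) = -2/3

-2/3


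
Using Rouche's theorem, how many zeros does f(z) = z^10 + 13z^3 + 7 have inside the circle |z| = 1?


Step 1: On |z| = 1 the three terms have sizes |z^10| = 1^10 = 1, |13z^3| = 13*1^3 = 13, |7| = 7
Step 2: The dominant term is g(z) = 13z^3; let h(z) = z^10 + 7 so f = g + h
Step 3: On |z| = 1: |g| = 13 and |h| <= 1 + 7 = 8
Step 4: Since 13 > 8, |h| < |g| on |z| = 1, so by Rouche f has the same number of zeros as g inside |z| < 1
Step 5: g(z) = 13z^3 has 3 zeros (at the origin, multiplicity 3) inside |z| < 1. Answer = 3

3


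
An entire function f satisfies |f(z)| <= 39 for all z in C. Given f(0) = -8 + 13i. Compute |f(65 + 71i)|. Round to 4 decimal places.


Step 1: By Liouville's theorem, a bounded entire function is constant.
Step 2: f(z) = f(0) = -8 + 13i for all z.
Step 3: |f(w)| = |-8 + 13i| = sqrt(64 + 169)
Step 4: = 15.2643

15.2643


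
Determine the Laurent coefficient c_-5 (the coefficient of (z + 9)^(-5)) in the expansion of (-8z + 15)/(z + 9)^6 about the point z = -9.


Step 1: Write the numerator in powers of (z + 9): -8z + 15 = -8(z + 9) + (-8*(-9) + 15) = -8(z + 9) + 87
Step 2: Divide by (z + 9)^6: f(z) = 87(z + 9)^(-6) - 8(z + 9)^(-5)
Step 3: This finite sum is the Laurent series of f about z = -9.
Step 4: Coefficient of (z + 9)^(-5) = coefficient of (z + 9) in the re-centred numerator = -8

-8


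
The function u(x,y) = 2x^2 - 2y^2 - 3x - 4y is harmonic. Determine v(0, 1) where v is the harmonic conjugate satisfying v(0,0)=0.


Step 1: v_x = -u_y = 4y + 4
Step 2: v_y = u_x = 4x - 3
Step 3: v = 4xy + 4x - 3y + C
Step 4: v(0,0) = 0 => C = 0
Step 5: v(0, 1) = -3

-3


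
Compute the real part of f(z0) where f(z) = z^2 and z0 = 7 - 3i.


Step 1: z0 = 7 - 3i
Step 2: z0^2 = 7^2 - (-3)^2 - 42i
Step 3: real part = 49 - 9 = 40

40


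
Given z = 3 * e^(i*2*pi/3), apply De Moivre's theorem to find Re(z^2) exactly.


Step 1: By De Moivre's theorem, z^2 = 3^2 * e^(i*2*2*pi/3) = 9 * (cos(4*pi/3) + i*sin(4*pi/3))
Step 2: |z|^2 = 3^2 = 9
Step 3: The angle 4*pi/3 already lies in [0, 2*pi)
Step 4: cos(4*pi/3) = -1/2
Step 5: Re(z^2) = 9 * (-1/2) = -9/2

-9/2


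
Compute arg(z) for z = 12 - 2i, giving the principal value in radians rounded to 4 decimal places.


Step 1: z = 12 - 2i
Step 2: arg(z) = atan2(-2, 12)
Step 3: arg(z) = -0.1651

-0.1651


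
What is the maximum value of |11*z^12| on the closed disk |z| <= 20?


Step 1: On |z| = 20, |f(z)| = 11 * |z|^12 = 11 * 20^12
Step 2: By maximum modulus principle, maximum is on boundary.
Step 3: Maximum = 11 * 4096000000000000 = 45056000000000000

45056000000000000


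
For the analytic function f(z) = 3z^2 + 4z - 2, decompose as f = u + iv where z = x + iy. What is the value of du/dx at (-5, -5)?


Step 1: f(z) = 3(x+iy)^2 + 4(x+iy) - 2
Step 2: u = 3(x^2 - y^2) + 4x - 2
Step 3: u_x = 6x + 4
Step 4: At (-5, -5): u_x = -30 + 4 = -26

-26


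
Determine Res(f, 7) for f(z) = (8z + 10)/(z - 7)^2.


Step 1: Pole of order 2 at z = 7
Step 2: Res = lim d/dz [(z - 7)^2 * f(z)] as z -> 7
Step 3: (z - 7)^2 * f(z) = 8z + 10
Step 4: d/dz[8z + 10] = 8

8


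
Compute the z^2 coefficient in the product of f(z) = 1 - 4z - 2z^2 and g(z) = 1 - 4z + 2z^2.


Step 1: z^2 term in f*g comes from: (1)*(2z^2) + (-4z)*(-4z) + (-2z^2)*(1)
Step 2: = 2 + 16 - 2
Step 3: = 16

16


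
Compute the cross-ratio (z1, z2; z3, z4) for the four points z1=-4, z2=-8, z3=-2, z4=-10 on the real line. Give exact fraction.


Step 1: (z1-z3)(z2-z4) = (-2) * 2 = -4
Step 2: (z1-z4)(z2-z3) = 6 * (-6) = -36
Step 3: Cross-ratio = 4/36 = 1/9

1/9


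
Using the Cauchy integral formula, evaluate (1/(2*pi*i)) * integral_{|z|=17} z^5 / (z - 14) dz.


Step 1: f(z) = z^5, a = 14 is inside |z| = 17
Step 2: By Cauchy integral formula: (1/(2pi*i)) * integral = f(a)
Step 3: f(14) = 14^5 = 537824

537824


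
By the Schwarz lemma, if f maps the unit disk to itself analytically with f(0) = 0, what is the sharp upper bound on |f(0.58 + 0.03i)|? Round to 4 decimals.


Step 1: Schwarz lemma: if f: D -> D is analytic with f(0) = 0, then |f(z)| <= |z| for all z in D, and this is sharp (f(z) = z).
Step 2: |z0|^2 = 0.58^2 + 0.03^2 = 0.3373
Step 3: |z0| = sqrt(0.3373) = 0.580775
Step 4: Best bound = |z0| = 0.5808

0.5808


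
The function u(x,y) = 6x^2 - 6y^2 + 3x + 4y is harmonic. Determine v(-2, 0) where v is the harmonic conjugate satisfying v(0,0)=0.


Step 1: v_x = -u_y = 12y - 4
Step 2: v_y = u_x = 12x + 3
Step 3: v = 12xy - 4x + 3y + C
Step 4: v(0,0) = 0 => C = 0
Step 5: v(-2, 0) = 8

8


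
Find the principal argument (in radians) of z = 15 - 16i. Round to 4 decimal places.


Step 1: z = 15 - 16i
Step 2: arg(z) = atan2(-16, 15)
Step 3: arg(z) = -0.8176

-0.8176


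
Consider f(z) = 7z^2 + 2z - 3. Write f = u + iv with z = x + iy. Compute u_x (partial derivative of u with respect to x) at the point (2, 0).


Step 1: f(z) = 7(x+iy)^2 + 2(x+iy) - 3
Step 2: u = 7(x^2 - y^2) + 2x - 3
Step 3: u_x = 14x + 2
Step 4: At (2, 0): u_x = 28 + 2 = 30

30


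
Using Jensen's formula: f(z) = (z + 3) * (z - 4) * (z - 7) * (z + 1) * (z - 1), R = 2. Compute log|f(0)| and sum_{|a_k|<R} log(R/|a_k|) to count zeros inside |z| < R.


Jensen's formula: (1/2pi)*integral log|f(Re^it)|dt = log|f(0)| + sum_{|a_k|<R} log(R/|a_k|)
Step 1: f(0) = 3 * (-4) * (-7) * 1 * (-1) = -84
Step 2: log|f(0)| = log|-3| + log|4| + log|7| + log|-1| + log|1| = 4.4308
Step 3: Zeros inside |z| < 2: -1, 1
Step 4: Jensen sum = log(2/1) + log(2/1) = 1.3863
Step 5: n(R) = number of terms in the Jensen sum = count of zeros inside |z| < 2 = 2

2


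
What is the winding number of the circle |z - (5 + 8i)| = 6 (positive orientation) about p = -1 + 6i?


Step 1: Center c = (5, 8), radius = 6
Step 2: |p - c|^2 = (-6)^2 + (-2)^2 = 40
Step 3: r^2 = 36
Step 4: |p-c| > r so winding number = 0

0


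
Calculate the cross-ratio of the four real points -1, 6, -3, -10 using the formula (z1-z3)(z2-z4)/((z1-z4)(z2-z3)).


Step 1: (z1-z3)(z2-z4) = 2 * 16 = 32
Step 2: (z1-z4)(z2-z3) = 9 * 9 = 81
Step 3: Cross-ratio = 32/81 = 32/81

32/81


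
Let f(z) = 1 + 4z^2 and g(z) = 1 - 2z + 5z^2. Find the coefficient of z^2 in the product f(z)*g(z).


Step 1: z^2 term in f*g comes from: (1)*(5z^2) + (0)*(-2z) + (4z^2)*(1)
Step 2: = 5 + 0 + 4
Step 3: = 9

9


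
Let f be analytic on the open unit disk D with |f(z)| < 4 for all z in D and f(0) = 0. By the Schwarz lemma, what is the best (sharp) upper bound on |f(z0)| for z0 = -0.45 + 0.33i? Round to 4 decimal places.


Step 1: g = f/4 maps D -> D with g(0) = 0, so by the Schwarz lemma |g(z)| <= |z|, i.e. |f(z)| <= 4|z|; this is sharp (f(z) = 4z).
Step 2: |z0|^2 = (-0.45)^2 + 0.33^2 = 0.3114
Step 3: |z0| = sqrt(0.3114) = 0.558032
Step 4: Best bound = 4 * |z0| = 4 * 0.558032 = 2.2321

2.2321


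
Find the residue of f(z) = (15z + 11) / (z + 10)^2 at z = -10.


Step 1: Pole of order 2 at z = -10
Step 2: Res = lim d/dz [(z + 10)^2 * f(z)] as z -> -10
Step 3: (z + 10)^2 * f(z) = 15z + 11
Step 4: d/dz[15z + 11] = 15

15


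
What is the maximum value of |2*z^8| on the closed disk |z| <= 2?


Step 1: On |z| = 2, |f(z)| = 2 * |z|^8 = 2 * 2^8
Step 2: By maximum modulus principle, maximum is on boundary.
Step 3: Maximum = 2 * 256 = 512

512


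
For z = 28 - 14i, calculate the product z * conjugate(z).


Step 1: conj(z) = 28 + 14i
Step 2: z * conj(z) = 28^2 + (-14)^2
Step 3: = 784 + 196 = 980

980


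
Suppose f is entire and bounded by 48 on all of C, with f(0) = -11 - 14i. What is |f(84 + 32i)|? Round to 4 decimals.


Step 1: By Liouville's theorem, a bounded entire function is constant.
Step 2: f(z) = f(0) = -11 - 14i for all z.
Step 3: |f(w)| = |-11 - 14i| = sqrt(121 + 196)
Step 4: = 17.8045

17.8045


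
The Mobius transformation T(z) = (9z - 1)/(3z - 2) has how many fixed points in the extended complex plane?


Step 1: Fixed points satisfy T(z) = z
Step 2: 3z^2 - 11z + 1 = 0
Step 3: Discriminant = (-11)^2 - 4*3*1 = 109
Step 4: Number of fixed points = 2

2


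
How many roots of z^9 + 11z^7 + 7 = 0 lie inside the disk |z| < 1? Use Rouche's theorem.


Step 1: On |z| = 1 the three terms have sizes |z^9| = 1^9 = 1, |11z^7| = 11*1^7 = 11, |7| = 7
Step 2: The dominant term is g(z) = 11z^7; let h(z) = z^9 + 7 so f = g + h
Step 3: On |z| = 1: |g| = 11 and |h| <= 1 + 7 = 8
Step 4: Since 11 > 8, |h| < |g| on |z| = 1, so by Rouche f has the same number of zeros as g inside |z| < 1
Step 5: g(z) = 11z^7 has 7 zeros (at the origin, multiplicity 7) inside |z| < 1. Answer = 7

7


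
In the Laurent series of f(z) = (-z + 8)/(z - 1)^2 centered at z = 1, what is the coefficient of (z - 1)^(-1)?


Step 1: Write the numerator in powers of (z - 1): -z + 8 = -(z - 1) + (-1*1 + 8) = -(z - 1) + 7
Step 2: Divide by (z - 1)^2: f(z) = 7(z - 1)^(-2) - (z - 1)^(-1)
Step 3: This finite sum is the Laurent series of f about z = 1.
Step 4: Coefficient of (z - 1)^(-1) = coefficient of (z - 1) in the re-centred numerator = -1

-1


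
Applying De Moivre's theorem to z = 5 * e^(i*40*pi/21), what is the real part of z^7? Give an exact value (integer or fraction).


Step 1: By De Moivre's theorem, z^7 = 5^7 * e^(i*7*40*pi/21) = 78125 * (cos(40*pi/3) + i*sin(40*pi/3))
Step 2: |z|^7 = 5^7 = 78125
Step 3: Reduce the angle mod 2*pi: 40*pi/3 - 12*pi = 4*pi/3
Step 4: cos(4*pi/3) = -1/2
Step 5: Re(z^7) = 78125 * (-1/2) = -78125/2

-78125/2


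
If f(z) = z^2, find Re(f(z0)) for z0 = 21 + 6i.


Step 1: z0 = 21 + 6i
Step 2: z0^2 = 21^2 - 6^2 + 252i
Step 3: real part = 441 - 36 = 405

405


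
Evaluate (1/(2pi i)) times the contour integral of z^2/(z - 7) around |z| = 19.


Step 1: f(z) = z^2, a = 7 is inside |z| = 19
Step 2: By Cauchy integral formula: (1/(2pi*i)) * integral = f(a)
Step 3: f(7) = 7^2 = 49

49


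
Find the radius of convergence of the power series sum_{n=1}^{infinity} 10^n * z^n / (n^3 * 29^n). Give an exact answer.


Step 1: General term a_n = 10^n / (n^3 * 29^n)
Step 2: By the root test, |a_n|^(1/n) = 10 / (n^(3/n) * 29) -> 10/29 as n -> infinity (since n^(3/n) -> 1)
Step 3: R = 1/lim|a_n|^(1/n) = 29/10

29/10


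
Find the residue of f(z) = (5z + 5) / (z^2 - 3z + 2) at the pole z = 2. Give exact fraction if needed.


Step 1: Q(z) = z^2 - 3z + 2 = (z - 2)(z - 1)
Step 2: Q'(z) = 2z - 3
Step 3: Q'(2) = 1, P(2) = 15
Step 4: Res = P(2)/Q'(2) = 15/1 = 15

15


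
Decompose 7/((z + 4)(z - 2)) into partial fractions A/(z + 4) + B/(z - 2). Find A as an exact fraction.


Step 1: Multiply both sides by (z + 4) and set z = -4
Step 2: A = 7 / (-4 - 2)
Step 3: A = 7 / (-6)
Step 4: A = -7/6

-7/6


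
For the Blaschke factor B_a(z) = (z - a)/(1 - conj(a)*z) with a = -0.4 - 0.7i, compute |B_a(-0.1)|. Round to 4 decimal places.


Step 1: Numerator z0 - a = -0.1 - (-0.4 - 0.7i) = 0.3 + 0.7i
Step 2: Denominator 1 - conj(a)*z0 = 1 - (-0.4 + 0.7i)*(-0.1) = 0.96 + 0.07i
Step 3: |z0 - a|^2 = 0.3^2 + 0.7^2 = 0.58; |1 - conj(a)*z0|^2 = 0.96^2 + 0.07^2 = 0.9265
Step 4: |B_a(-0.1)| = sqrt(0.58 / 0.9265) = sqrt(0.626012)
Step 5: = 0.7912

0.7912


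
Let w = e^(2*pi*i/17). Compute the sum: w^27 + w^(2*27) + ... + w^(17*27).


Step 1: The sum sum_{j=1}^{n} w^(k*j) equals n if n | k, else 0.
Step 2: Here n = 17, k = 27
Step 3: Does n divide k? 17 | 27 -> False
Step 4: Sum = 0

0


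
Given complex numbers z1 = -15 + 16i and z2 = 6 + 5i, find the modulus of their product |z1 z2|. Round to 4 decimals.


Step 1: |z1| = sqrt((-15)^2 + 16^2) = sqrt(481)
Step 2: |z2| = sqrt(6^2 + 5^2) = sqrt(61)
Step 3: |z1*z2| = |z1|*|z2| = sqrt(481) * sqrt(61) = sqrt(481 * 61) = sqrt(29341)
Step 4: = 171.2921

171.2921


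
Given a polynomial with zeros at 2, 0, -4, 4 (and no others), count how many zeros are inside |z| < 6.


Step 1: Check each root:
  z = 2: |2| = 2 < 6
  z = 0: |0| = 0 < 6
  z = -4: |-4| = 4 < 6
  z = 4: |4| = 4 < 6
Step 2: Count = 4

4


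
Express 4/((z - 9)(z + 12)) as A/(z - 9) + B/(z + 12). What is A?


Step 1: Multiply both sides by (z - 9) and set z = 9
Step 2: A = 4 / (9 + 12)
Step 3: A = 4 / 21
Step 4: A = 4/21

4/21


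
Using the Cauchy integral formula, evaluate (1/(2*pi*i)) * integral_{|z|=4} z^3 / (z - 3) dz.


Step 1: f(z) = z^3, a = 3 is inside |z| = 4
Step 2: By Cauchy integral formula: (1/(2pi*i)) * integral = f(a)
Step 3: f(3) = 3^3 = 27

27


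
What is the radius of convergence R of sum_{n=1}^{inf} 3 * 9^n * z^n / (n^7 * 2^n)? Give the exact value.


Step 1: General term a_n = 3 * 9^n / (n^7 * 2^n)
Step 2: By the root test, |a_n|^(1/n) = 3^(1/n) * 9 / (n^(7/n) * 2) -> 9/2 as n -> infinity (since 3^(1/n) -> 1 and n^(7/n) -> 1)
Step 3: R = 1/lim|a_n|^(1/n) = 2/9

2/9


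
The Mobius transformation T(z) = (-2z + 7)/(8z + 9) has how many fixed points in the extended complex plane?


Step 1: Fixed points satisfy T(z) = z
Step 2: 8z^2 + 11z - 7 = 0
Step 3: Discriminant = 11^2 - 4*8*(-7) = 345
Step 4: Number of fixed points = 2

2


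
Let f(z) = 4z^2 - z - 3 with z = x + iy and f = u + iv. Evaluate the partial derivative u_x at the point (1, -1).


Step 1: f(z) = 4(x+iy)^2 - (x+iy) - 3
Step 2: u = 4(x^2 - y^2) - x - 3
Step 3: u_x = 8x - 1
Step 4: At (1, -1): u_x = 8 - 1 = 7

7


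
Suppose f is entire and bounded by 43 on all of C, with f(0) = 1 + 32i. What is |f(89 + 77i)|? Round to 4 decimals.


Step 1: By Liouville's theorem, a bounded entire function is constant.
Step 2: f(z) = f(0) = 1 + 32i for all z.
Step 3: |f(w)| = |1 + 32i| = sqrt(1 + 1024)
Step 4: = 32.0156

32.0156


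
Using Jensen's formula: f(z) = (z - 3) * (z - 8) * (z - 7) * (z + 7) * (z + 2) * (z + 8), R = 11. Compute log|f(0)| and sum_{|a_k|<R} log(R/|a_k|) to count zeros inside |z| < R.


Jensen's formula: (1/2pi)*integral log|f(Re^it)|dt = log|f(0)| + sum_{|a_k|<R} log(R/|a_k|)
Step 1: f(0) = (-3) * (-8) * (-7) * 7 * 2 * 8 = -18816
Step 2: log|f(0)| = log|3| + log|8| + log|7| + log|-7| + log|-2| + log|-8| = 9.8425
Step 3: Zeros inside |z| < 11: 3, 8, 7, -7, -2, -8
Step 4: Jensen sum = log(11/3) + log(11/8) + log(11/7) + log(11/7) + log(11/2) + log(11/8) = 4.5449
Step 5: n(R) = number of terms in the Jensen sum = count of zeros inside |z| < 11 = 6

6


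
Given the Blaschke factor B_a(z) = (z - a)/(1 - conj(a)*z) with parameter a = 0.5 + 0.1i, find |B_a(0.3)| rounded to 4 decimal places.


Step 1: Numerator z0 - a = 0.3 - (0.5 + 0.1i) = -0.2 - 0.1i
Step 2: Denominator 1 - conj(a)*z0 = 1 - (0.5 - 0.1i)*0.3 = 0.85 + 0.03i
Step 3: |z0 - a|^2 = (-0.2)^2 + (-0.1)^2 = 0.05; |1 - conj(a)*z0|^2 = 0.85^2 + 0.03^2 = 0.7234
Step 4: |B_a(0.3)| = sqrt(0.05 / 0.7234) = sqrt(0.069118)
Step 5: = 0.2629

0.2629


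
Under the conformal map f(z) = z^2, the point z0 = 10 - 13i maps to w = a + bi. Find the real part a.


Step 1: z0 = 10 - 13i
Step 2: z0^2 = 10^2 - (-13)^2 - 260i
Step 3: real part = 100 - 169 = -69

-69


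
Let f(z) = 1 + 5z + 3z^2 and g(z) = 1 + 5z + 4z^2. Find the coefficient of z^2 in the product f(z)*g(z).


Step 1: z^2 term in f*g comes from: (1)*(4z^2) + (5z)*(5z) + (3z^2)*(1)
Step 2: = 4 + 25 + 3
Step 3: = 32

32


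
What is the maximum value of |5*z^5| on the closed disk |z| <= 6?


Step 1: On |z| = 6, |f(z)| = 5 * |z|^5 = 5 * 6^5
Step 2: By maximum modulus principle, maximum is on boundary.
Step 3: Maximum = 5 * 7776 = 38880

38880


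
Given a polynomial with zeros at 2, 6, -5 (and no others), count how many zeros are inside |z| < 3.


Step 1: Check each root:
  z = 2: |2| = 2 < 3
  z = 6: |6| = 6 >= 3
  z = -5: |-5| = 5 >= 3
Step 2: Count = 1

1


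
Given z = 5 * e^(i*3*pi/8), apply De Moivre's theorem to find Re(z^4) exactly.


Step 1: By De Moivre's theorem, z^4 = 5^4 * e^(i*4*3*pi/8) = 625 * (cos(3*pi/2) + i*sin(3*pi/2))
Step 2: |z|^4 = 5^4 = 625
Step 3: The angle 3*pi/2 already lies in [0, 2*pi)
Step 4: cos(3*pi/2) = 0
Step 5: Re(z^4) = 625 * 0 = 0

0


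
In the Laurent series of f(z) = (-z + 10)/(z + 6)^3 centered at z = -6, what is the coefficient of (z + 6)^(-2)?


Step 1: Write the numerator in powers of (z + 6): -z + 10 = -(z + 6) + (-1*(-6) + 10) = -(z + 6) + 16
Step 2: Divide by (z + 6)^3: f(z) = 16(z + 6)^(-3) - (z + 6)^(-2)
Step 3: This finite sum is the Laurent series of f about z = -6.
Step 4: Coefficient of (z + 6)^(-2) = coefficient of (z + 6) in the re-centred numerator = -1

-1


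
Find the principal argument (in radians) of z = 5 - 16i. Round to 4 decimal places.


Step 1: z = 5 - 16i
Step 2: arg(z) = atan2(-16, 5)
Step 3: arg(z) = -1.2679

-1.2679


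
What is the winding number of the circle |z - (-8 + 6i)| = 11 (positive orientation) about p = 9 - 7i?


Step 1: Center c = (-8, 6), radius = 11
Step 2: |p - c|^2 = 17^2 + (-13)^2 = 458
Step 3: r^2 = 121
Step 4: |p-c| > r so winding number = 0

0


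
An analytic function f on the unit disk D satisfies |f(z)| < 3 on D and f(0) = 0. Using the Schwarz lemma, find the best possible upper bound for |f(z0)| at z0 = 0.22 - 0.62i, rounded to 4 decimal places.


Step 1: g = f/3 maps D -> D with g(0) = 0, so by the Schwarz lemma |g(z)| <= |z|, i.e. |f(z)| <= 3|z|; this is sharp (f(z) = 3z).
Step 2: |z0|^2 = 0.22^2 + (-0.62)^2 = 0.4328
Step 3: |z0| = sqrt(0.4328) = 0.657875
Step 4: Best bound = 3 * |z0| = 3 * 0.657875 = 1.9736

1.9736


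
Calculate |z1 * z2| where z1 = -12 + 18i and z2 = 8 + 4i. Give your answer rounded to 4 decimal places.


Step 1: |z1| = sqrt((-12)^2 + 18^2) = sqrt(468)
Step 2: |z2| = sqrt(8^2 + 4^2) = sqrt(80)
Step 3: |z1*z2| = |z1|*|z2| = sqrt(468) * sqrt(80) = sqrt(468 * 80) = sqrt(37440)
Step 4: = 193.4942

193.4942


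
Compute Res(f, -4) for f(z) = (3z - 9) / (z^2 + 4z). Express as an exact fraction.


Step 1: Q(z) = z^2 + 4z = (z + 4)(z)
Step 2: Q'(z) = 2z + 4
Step 3: Q'(-4) = -4, P(-4) = -21
Step 4: Res = P(-4)/Q'(-4) = -21/(-4) = 21/4

21/4


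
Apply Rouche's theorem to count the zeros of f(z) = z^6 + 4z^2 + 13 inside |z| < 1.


Step 1: On |z| = 1 the three terms have sizes |z^6| = 1^6 = 1, |4z^2| = 4*1^2 = 4, |13| = 13
Step 2: The dominant term is g(z) = 13; let h(z) = z^6 + 4z^2 so f = g + h
Step 3: On |z| = 1: |g| = 13 and |h| <= 1 + 4 = 5
Step 4: Since 13 > 5, |h| < |g| on |z| = 1, so by Rouche f has the same number of zeros as g inside |z| < 1
Step 5: g(z) = 13 is a nonzero constant with no zeros inside |z| < 1. Answer = 0

0


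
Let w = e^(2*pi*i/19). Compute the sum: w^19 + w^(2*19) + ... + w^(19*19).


Step 1: The sum sum_{j=1}^{n} w^(k*j) equals n if n | k, else 0.
Step 2: Here n = 19, k = 19
Step 3: Does n divide k? 19 | 19 -> True
Step 4: Sum = 19

19


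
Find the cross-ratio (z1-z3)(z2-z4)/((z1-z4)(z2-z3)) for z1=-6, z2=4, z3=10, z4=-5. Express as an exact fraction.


Step 1: (z1-z3)(z2-z4) = (-16) * 9 = -144
Step 2: (z1-z4)(z2-z3) = (-1) * (-6) = 6
Step 3: Cross-ratio = -144/6 = -24

-24


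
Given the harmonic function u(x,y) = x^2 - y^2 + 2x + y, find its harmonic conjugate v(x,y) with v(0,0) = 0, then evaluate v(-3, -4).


Step 1: v_x = -u_y = 2y - 1
Step 2: v_y = u_x = 2x + 2
Step 3: v = 2xy - x + 2y + C
Step 4: v(0,0) = 0 => C = 0
Step 5: v(-3, -4) = 19

19


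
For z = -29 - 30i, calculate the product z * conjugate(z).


Step 1: conj(z) = -29 + 30i
Step 2: z * conj(z) = (-29)^2 + (-30)^2
Step 3: = 841 + 900 = 1741

1741


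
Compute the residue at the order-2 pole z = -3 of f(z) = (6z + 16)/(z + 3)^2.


Step 1: Pole of order 2 at z = -3
Step 2: Res = lim d/dz [(z + 3)^2 * f(z)] as z -> -3
Step 3: (z + 3)^2 * f(z) = 6z + 16
Step 4: d/dz[6z + 16] = 6

6


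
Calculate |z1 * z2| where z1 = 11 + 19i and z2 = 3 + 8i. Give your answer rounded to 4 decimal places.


Step 1: |z1| = sqrt(11^2 + 19^2) = sqrt(482)
Step 2: |z2| = sqrt(3^2 + 8^2) = sqrt(73)
Step 3: |z1*z2| = |z1|*|z2| = sqrt(482) * sqrt(73) = sqrt(482 * 73) = sqrt(35186)
Step 4: = 187.5793

187.5793


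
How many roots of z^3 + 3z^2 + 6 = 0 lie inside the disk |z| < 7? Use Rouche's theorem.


Step 1: On |z| = 7 the three terms have sizes |z^3| = 7^3 = 343, |3z^2| = 3*7^2 = 147, |6| = 6
Step 2: The dominant term is g(z) = z^3; let h(z) = 3z^2 + 6 so f = g + h
Step 3: On |z| = 7: |g| = 343 and |h| <= 147 + 6 = 153
Step 4: Since 343 > 153, |h| < |g| on |z| = 7, so by Rouche f has the same number of zeros as g inside |z| < 7
Step 5: g(z) = z^3 has 3 zeros (all at the origin) inside |z| < 7. Answer = 3

3


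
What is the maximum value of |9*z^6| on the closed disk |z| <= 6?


Step 1: On |z| = 6, |f(z)| = 9 * |z|^6 = 9 * 6^6
Step 2: By maximum modulus principle, maximum is on boundary.
Step 3: Maximum = 9 * 46656 = 419904

419904


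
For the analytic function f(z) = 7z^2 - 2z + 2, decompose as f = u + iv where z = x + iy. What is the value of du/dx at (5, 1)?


Step 1: f(z) = 7(x+iy)^2 - 2(x+iy) + 2
Step 2: u = 7(x^2 - y^2) - 2x + 2
Step 3: u_x = 14x - 2
Step 4: At (5, 1): u_x = 70 - 2 = 68

68
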